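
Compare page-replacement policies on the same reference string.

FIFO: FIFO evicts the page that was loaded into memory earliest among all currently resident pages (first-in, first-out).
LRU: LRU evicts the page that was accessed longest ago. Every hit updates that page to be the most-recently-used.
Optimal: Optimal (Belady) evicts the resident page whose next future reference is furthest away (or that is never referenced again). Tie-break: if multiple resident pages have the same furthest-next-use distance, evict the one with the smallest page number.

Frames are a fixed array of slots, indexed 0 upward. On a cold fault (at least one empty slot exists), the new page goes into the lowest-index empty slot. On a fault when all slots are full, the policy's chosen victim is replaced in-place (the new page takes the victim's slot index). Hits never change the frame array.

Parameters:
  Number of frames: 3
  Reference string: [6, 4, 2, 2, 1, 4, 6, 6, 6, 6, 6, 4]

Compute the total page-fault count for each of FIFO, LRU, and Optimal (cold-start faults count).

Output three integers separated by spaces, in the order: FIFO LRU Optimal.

--- FIFO ---
  step 0: ref 6 -> FAULT, frames=[6,-,-] (faults so far: 1)
  step 1: ref 4 -> FAULT, frames=[6,4,-] (faults so far: 2)
  step 2: ref 2 -> FAULT, frames=[6,4,2] (faults so far: 3)
  step 3: ref 2 -> HIT, frames=[6,4,2] (faults so far: 3)
  step 4: ref 1 -> FAULT, evict 6, frames=[1,4,2] (faults so far: 4)
  step 5: ref 4 -> HIT, frames=[1,4,2] (faults so far: 4)
  step 6: ref 6 -> FAULT, evict 4, frames=[1,6,2] (faults so far: 5)
  step 7: ref 6 -> HIT, frames=[1,6,2] (faults so far: 5)
  step 8: ref 6 -> HIT, frames=[1,6,2] (faults so far: 5)
  step 9: ref 6 -> HIT, frames=[1,6,2] (faults so far: 5)
  step 10: ref 6 -> HIT, frames=[1,6,2] (faults so far: 5)
  step 11: ref 4 -> FAULT, evict 2, frames=[1,6,4] (faults so far: 6)
  FIFO total faults: 6
--- LRU ---
  step 0: ref 6 -> FAULT, frames=[6,-,-] (faults so far: 1)
  step 1: ref 4 -> FAULT, frames=[6,4,-] (faults so far: 2)
  step 2: ref 2 -> FAULT, frames=[6,4,2] (faults so far: 3)
  step 3: ref 2 -> HIT, frames=[6,4,2] (faults so far: 3)
  step 4: ref 1 -> FAULT, evict 6, frames=[1,4,2] (faults so far: 4)
  step 5: ref 4 -> HIT, frames=[1,4,2] (faults so far: 4)
  step 6: ref 6 -> FAULT, evict 2, frames=[1,4,6] (faults so far: 5)
  step 7: ref 6 -> HIT, frames=[1,4,6] (faults so far: 5)
  step 8: ref 6 -> HIT, frames=[1,4,6] (faults so far: 5)
  step 9: ref 6 -> HIT, frames=[1,4,6] (faults so far: 5)
  step 10: ref 6 -> HIT, frames=[1,4,6] (faults so far: 5)
  step 11: ref 4 -> HIT, frames=[1,4,6] (faults so far: 5)
  LRU total faults: 5
--- Optimal ---
  step 0: ref 6 -> FAULT, frames=[6,-,-] (faults so far: 1)
  step 1: ref 4 -> FAULT, frames=[6,4,-] (faults so far: 2)
  step 2: ref 2 -> FAULT, frames=[6,4,2] (faults so far: 3)
  step 3: ref 2 -> HIT, frames=[6,4,2] (faults so far: 3)
  step 4: ref 1 -> FAULT, evict 2, frames=[6,4,1] (faults so far: 4)
  step 5: ref 4 -> HIT, frames=[6,4,1] (faults so far: 4)
  step 6: ref 6 -> HIT, frames=[6,4,1] (faults so far: 4)
  step 7: ref 6 -> HIT, frames=[6,4,1] (faults so far: 4)
  step 8: ref 6 -> HIT, frames=[6,4,1] (faults so far: 4)
  step 9: ref 6 -> HIT, frames=[6,4,1] (faults so far: 4)
  step 10: ref 6 -> HIT, frames=[6,4,1] (faults so far: 4)
  step 11: ref 4 -> HIT, frames=[6,4,1] (faults so far: 4)
  Optimal total faults: 4

Answer: 6 5 4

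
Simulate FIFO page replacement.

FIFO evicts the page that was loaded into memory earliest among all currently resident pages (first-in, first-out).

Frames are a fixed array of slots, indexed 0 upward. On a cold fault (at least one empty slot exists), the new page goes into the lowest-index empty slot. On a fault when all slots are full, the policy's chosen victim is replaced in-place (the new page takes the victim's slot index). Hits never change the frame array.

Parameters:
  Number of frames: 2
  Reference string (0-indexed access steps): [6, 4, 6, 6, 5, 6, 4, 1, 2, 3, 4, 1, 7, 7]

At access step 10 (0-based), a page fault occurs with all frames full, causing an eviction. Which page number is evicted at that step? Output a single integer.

Step 0: ref 6 -> FAULT, frames=[6,-]
Step 1: ref 4 -> FAULT, frames=[6,4]
Step 2: ref 6 -> HIT, frames=[6,4]
Step 3: ref 6 -> HIT, frames=[6,4]
Step 4: ref 5 -> FAULT, evict 6, frames=[5,4]
Step 5: ref 6 -> FAULT, evict 4, frames=[5,6]
Step 6: ref 4 -> FAULT, evict 5, frames=[4,6]
Step 7: ref 1 -> FAULT, evict 6, frames=[4,1]
Step 8: ref 2 -> FAULT, evict 4, frames=[2,1]
Step 9: ref 3 -> FAULT, evict 1, frames=[2,3]
Step 10: ref 4 -> FAULT, evict 2, frames=[4,3]
At step 10: evicted page 2

Answer: 2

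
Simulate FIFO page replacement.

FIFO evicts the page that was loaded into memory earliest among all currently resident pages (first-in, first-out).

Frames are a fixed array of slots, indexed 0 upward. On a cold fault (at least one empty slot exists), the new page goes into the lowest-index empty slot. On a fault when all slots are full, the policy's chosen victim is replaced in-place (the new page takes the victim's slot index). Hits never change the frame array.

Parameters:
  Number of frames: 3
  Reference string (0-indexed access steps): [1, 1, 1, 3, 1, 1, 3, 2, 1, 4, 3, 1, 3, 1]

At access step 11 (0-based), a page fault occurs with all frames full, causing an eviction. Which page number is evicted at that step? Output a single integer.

Step 0: ref 1 -> FAULT, frames=[1,-,-]
Step 1: ref 1 -> HIT, frames=[1,-,-]
Step 2: ref 1 -> HIT, frames=[1,-,-]
Step 3: ref 3 -> FAULT, frames=[1,3,-]
Step 4: ref 1 -> HIT, frames=[1,3,-]
Step 5: ref 1 -> HIT, frames=[1,3,-]
Step 6: ref 3 -> HIT, frames=[1,3,-]
Step 7: ref 2 -> FAULT, frames=[1,3,2]
Step 8: ref 1 -> HIT, frames=[1,3,2]
Step 9: ref 4 -> FAULT, evict 1, frames=[4,3,2]
Step 10: ref 3 -> HIT, frames=[4,3,2]
Step 11: ref 1 -> FAULT, evict 3, frames=[4,1,2]
At step 11: evicted page 3

Answer: 3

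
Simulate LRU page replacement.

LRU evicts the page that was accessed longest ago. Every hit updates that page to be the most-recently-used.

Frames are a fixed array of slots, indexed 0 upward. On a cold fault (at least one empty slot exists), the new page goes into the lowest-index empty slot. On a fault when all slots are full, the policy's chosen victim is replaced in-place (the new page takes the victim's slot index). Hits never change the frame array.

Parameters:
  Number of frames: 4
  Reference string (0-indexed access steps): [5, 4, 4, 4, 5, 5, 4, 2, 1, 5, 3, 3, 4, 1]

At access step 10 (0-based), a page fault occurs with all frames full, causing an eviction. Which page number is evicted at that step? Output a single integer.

Answer: 4

Derivation:
Step 0: ref 5 -> FAULT, frames=[5,-,-,-]
Step 1: ref 4 -> FAULT, frames=[5,4,-,-]
Step 2: ref 4 -> HIT, frames=[5,4,-,-]
Step 3: ref 4 -> HIT, frames=[5,4,-,-]
Step 4: ref 5 -> HIT, frames=[5,4,-,-]
Step 5: ref 5 -> HIT, frames=[5,4,-,-]
Step 6: ref 4 -> HIT, frames=[5,4,-,-]
Step 7: ref 2 -> FAULT, frames=[5,4,2,-]
Step 8: ref 1 -> FAULT, frames=[5,4,2,1]
Step 9: ref 5 -> HIT, frames=[5,4,2,1]
Step 10: ref 3 -> FAULT, evict 4, frames=[5,3,2,1]
At step 10: evicted page 4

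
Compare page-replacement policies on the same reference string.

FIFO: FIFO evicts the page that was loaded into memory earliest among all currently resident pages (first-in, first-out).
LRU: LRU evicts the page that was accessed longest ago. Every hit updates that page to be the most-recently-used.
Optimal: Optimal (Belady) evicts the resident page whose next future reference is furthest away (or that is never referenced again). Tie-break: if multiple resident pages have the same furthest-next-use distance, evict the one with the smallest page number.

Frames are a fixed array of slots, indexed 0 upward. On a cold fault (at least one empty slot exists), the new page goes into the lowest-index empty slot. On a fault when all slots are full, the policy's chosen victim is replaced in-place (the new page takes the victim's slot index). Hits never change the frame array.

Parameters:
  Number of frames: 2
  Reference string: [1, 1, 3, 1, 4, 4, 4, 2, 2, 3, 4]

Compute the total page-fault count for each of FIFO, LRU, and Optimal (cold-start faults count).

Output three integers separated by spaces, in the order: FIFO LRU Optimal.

--- FIFO ---
  step 0: ref 1 -> FAULT, frames=[1,-] (faults so far: 1)
  step 1: ref 1 -> HIT, frames=[1,-] (faults so far: 1)
  step 2: ref 3 -> FAULT, frames=[1,3] (faults so far: 2)
  step 3: ref 1 -> HIT, frames=[1,3] (faults so far: 2)
  step 4: ref 4 -> FAULT, evict 1, frames=[4,3] (faults so far: 3)
  step 5: ref 4 -> HIT, frames=[4,3] (faults so far: 3)
  step 6: ref 4 -> HIT, frames=[4,3] (faults so far: 3)
  step 7: ref 2 -> FAULT, evict 3, frames=[4,2] (faults so far: 4)
  step 8: ref 2 -> HIT, frames=[4,2] (faults so far: 4)
  step 9: ref 3 -> FAULT, evict 4, frames=[3,2] (faults so far: 5)
  step 10: ref 4 -> FAULT, evict 2, frames=[3,4] (faults so far: 6)
  FIFO total faults: 6
--- LRU ---
  step 0: ref 1 -> FAULT, frames=[1,-] (faults so far: 1)
  step 1: ref 1 -> HIT, frames=[1,-] (faults so far: 1)
  step 2: ref 3 -> FAULT, frames=[1,3] (faults so far: 2)
  step 3: ref 1 -> HIT, frames=[1,3] (faults so far: 2)
  step 4: ref 4 -> FAULT, evict 3, frames=[1,4] (faults so far: 3)
  step 5: ref 4 -> HIT, frames=[1,4] (faults so far: 3)
  step 6: ref 4 -> HIT, frames=[1,4] (faults so far: 3)
  step 7: ref 2 -> FAULT, evict 1, frames=[2,4] (faults so far: 4)
  step 8: ref 2 -> HIT, frames=[2,4] (faults so far: 4)
  step 9: ref 3 -> FAULT, evict 4, frames=[2,3] (faults so far: 5)
  step 10: ref 4 -> FAULT, evict 2, frames=[4,3] (faults so far: 6)
  LRU total faults: 6
--- Optimal ---
  step 0: ref 1 -> FAULT, frames=[1,-] (faults so far: 1)
  step 1: ref 1 -> HIT, frames=[1,-] (faults so far: 1)
  step 2: ref 3 -> FAULT, frames=[1,3] (faults so far: 2)
  step 3: ref 1 -> HIT, frames=[1,3] (faults so far: 2)
  step 4: ref 4 -> FAULT, evict 1, frames=[4,3] (faults so far: 3)
  step 5: ref 4 -> HIT, frames=[4,3] (faults so far: 3)
  step 6: ref 4 -> HIT, frames=[4,3] (faults so far: 3)
  step 7: ref 2 -> FAULT, evict 4, frames=[2,3] (faults so far: 4)
  step 8: ref 2 -> HIT, frames=[2,3] (faults so far: 4)
  step 9: ref 3 -> HIT, frames=[2,3] (faults so far: 4)
  step 10: ref 4 -> FAULT, evict 2, frames=[4,3] (faults so far: 5)
  Optimal total faults: 5

Answer: 6 6 5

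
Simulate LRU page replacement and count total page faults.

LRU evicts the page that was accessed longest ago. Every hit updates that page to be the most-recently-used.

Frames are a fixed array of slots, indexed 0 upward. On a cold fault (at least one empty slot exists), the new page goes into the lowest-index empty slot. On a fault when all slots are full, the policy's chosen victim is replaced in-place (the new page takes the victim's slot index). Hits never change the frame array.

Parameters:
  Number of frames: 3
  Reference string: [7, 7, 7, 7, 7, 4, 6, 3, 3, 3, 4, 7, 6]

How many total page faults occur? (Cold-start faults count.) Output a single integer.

Answer: 6

Derivation:
Step 0: ref 7 → FAULT, frames=[7,-,-]
Step 1: ref 7 → HIT, frames=[7,-,-]
Step 2: ref 7 → HIT, frames=[7,-,-]
Step 3: ref 7 → HIT, frames=[7,-,-]
Step 4: ref 7 → HIT, frames=[7,-,-]
Step 5: ref 4 → FAULT, frames=[7,4,-]
Step 6: ref 6 → FAULT, frames=[7,4,6]
Step 7: ref 3 → FAULT (evict 7), frames=[3,4,6]
Step 8: ref 3 → HIT, frames=[3,4,6]
Step 9: ref 3 → HIT, frames=[3,4,6]
Step 10: ref 4 → HIT, frames=[3,4,6]
Step 11: ref 7 → FAULT (evict 6), frames=[3,4,7]
Step 12: ref 6 → FAULT (evict 3), frames=[6,4,7]
Total faults: 6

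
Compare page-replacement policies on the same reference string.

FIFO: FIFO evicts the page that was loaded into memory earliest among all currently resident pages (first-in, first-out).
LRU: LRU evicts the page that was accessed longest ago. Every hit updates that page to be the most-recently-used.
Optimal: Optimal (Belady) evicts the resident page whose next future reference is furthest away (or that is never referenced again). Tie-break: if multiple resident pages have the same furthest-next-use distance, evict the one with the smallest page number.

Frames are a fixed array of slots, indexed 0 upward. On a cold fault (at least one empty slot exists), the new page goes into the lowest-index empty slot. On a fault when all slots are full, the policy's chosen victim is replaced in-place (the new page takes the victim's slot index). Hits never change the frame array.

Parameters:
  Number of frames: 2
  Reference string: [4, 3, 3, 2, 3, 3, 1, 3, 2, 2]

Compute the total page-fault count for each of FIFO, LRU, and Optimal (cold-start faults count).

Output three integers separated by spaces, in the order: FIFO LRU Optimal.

--- FIFO ---
  step 0: ref 4 -> FAULT, frames=[4,-] (faults so far: 1)
  step 1: ref 3 -> FAULT, frames=[4,3] (faults so far: 2)
  step 2: ref 3 -> HIT, frames=[4,3] (faults so far: 2)
  step 3: ref 2 -> FAULT, evict 4, frames=[2,3] (faults so far: 3)
  step 4: ref 3 -> HIT, frames=[2,3] (faults so far: 3)
  step 5: ref 3 -> HIT, frames=[2,3] (faults so far: 3)
  step 6: ref 1 -> FAULT, evict 3, frames=[2,1] (faults so far: 4)
  step 7: ref 3 -> FAULT, evict 2, frames=[3,1] (faults so far: 5)
  step 8: ref 2 -> FAULT, evict 1, frames=[3,2] (faults so far: 6)
  step 9: ref 2 -> HIT, frames=[3,2] (faults so far: 6)
  FIFO total faults: 6
--- LRU ---
  step 0: ref 4 -> FAULT, frames=[4,-] (faults so far: 1)
  step 1: ref 3 -> FAULT, frames=[4,3] (faults so far: 2)
  step 2: ref 3 -> HIT, frames=[4,3] (faults so far: 2)
  step 3: ref 2 -> FAULT, evict 4, frames=[2,3] (faults so far: 3)
  step 4: ref 3 -> HIT, frames=[2,3] (faults so far: 3)
  step 5: ref 3 -> HIT, frames=[2,3] (faults so far: 3)
  step 6: ref 1 -> FAULT, evict 2, frames=[1,3] (faults so far: 4)
  step 7: ref 3 -> HIT, frames=[1,3] (faults so far: 4)
  step 8: ref 2 -> FAULT, evict 1, frames=[2,3] (faults so far: 5)
  step 9: ref 2 -> HIT, frames=[2,3] (faults so far: 5)
  LRU total faults: 5
--- Optimal ---
  step 0: ref 4 -> FAULT, frames=[4,-] (faults so far: 1)
  step 1: ref 3 -> FAULT, frames=[4,3] (faults so far: 2)
  step 2: ref 3 -> HIT, frames=[4,3] (faults so far: 2)
  step 3: ref 2 -> FAULT, evict 4, frames=[2,3] (faults so far: 3)
  step 4: ref 3 -> HIT, frames=[2,3] (faults so far: 3)
  step 5: ref 3 -> HIT, frames=[2,3] (faults so far: 3)
  step 6: ref 1 -> FAULT, evict 2, frames=[1,3] (faults so far: 4)
  step 7: ref 3 -> HIT, frames=[1,3] (faults so far: 4)
  step 8: ref 2 -> FAULT, evict 1, frames=[2,3] (faults so far: 5)
  step 9: ref 2 -> HIT, frames=[2,3] (faults so far: 5)
  Optimal total faults: 5

Answer: 6 5 5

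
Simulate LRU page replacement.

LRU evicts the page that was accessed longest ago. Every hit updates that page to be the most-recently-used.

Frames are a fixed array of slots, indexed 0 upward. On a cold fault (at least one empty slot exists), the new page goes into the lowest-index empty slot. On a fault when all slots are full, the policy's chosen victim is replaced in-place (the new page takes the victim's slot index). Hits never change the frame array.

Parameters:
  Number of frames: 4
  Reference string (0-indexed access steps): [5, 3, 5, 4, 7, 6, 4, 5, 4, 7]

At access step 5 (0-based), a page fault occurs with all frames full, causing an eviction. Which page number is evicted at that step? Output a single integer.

Step 0: ref 5 -> FAULT, frames=[5,-,-,-]
Step 1: ref 3 -> FAULT, frames=[5,3,-,-]
Step 2: ref 5 -> HIT, frames=[5,3,-,-]
Step 3: ref 4 -> FAULT, frames=[5,3,4,-]
Step 4: ref 7 -> FAULT, frames=[5,3,4,7]
Step 5: ref 6 -> FAULT, evict 3, frames=[5,6,4,7]
At step 5: evicted page 3

Answer: 3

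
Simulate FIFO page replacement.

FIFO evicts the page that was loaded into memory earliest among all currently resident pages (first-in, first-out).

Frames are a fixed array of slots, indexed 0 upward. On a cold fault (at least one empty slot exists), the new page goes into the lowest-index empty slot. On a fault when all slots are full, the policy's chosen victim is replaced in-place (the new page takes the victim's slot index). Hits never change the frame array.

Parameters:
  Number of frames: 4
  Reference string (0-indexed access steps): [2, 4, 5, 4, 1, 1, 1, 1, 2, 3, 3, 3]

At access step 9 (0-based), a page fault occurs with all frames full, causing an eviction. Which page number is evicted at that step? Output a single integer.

Answer: 2

Derivation:
Step 0: ref 2 -> FAULT, frames=[2,-,-,-]
Step 1: ref 4 -> FAULT, frames=[2,4,-,-]
Step 2: ref 5 -> FAULT, frames=[2,4,5,-]
Step 3: ref 4 -> HIT, frames=[2,4,5,-]
Step 4: ref 1 -> FAULT, frames=[2,4,5,1]
Step 5: ref 1 -> HIT, frames=[2,4,5,1]
Step 6: ref 1 -> HIT, frames=[2,4,5,1]
Step 7: ref 1 -> HIT, frames=[2,4,5,1]
Step 8: ref 2 -> HIT, frames=[2,4,5,1]
Step 9: ref 3 -> FAULT, evict 2, frames=[3,4,5,1]
At step 9: evicted page 2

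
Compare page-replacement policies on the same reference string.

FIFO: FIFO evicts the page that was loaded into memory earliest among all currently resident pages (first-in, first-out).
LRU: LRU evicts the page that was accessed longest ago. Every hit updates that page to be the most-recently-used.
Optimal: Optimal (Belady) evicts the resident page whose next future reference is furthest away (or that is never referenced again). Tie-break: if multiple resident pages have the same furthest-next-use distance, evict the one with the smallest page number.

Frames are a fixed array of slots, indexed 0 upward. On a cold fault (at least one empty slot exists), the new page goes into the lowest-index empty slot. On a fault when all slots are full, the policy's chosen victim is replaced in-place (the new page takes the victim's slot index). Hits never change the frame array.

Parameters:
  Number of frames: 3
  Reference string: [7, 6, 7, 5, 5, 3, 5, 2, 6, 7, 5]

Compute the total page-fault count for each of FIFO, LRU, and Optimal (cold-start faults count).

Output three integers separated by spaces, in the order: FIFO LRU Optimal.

Answer: 8 8 6

Derivation:
--- FIFO ---
  step 0: ref 7 -> FAULT, frames=[7,-,-] (faults so far: 1)
  step 1: ref 6 -> FAULT, frames=[7,6,-] (faults so far: 2)
  step 2: ref 7 -> HIT, frames=[7,6,-] (faults so far: 2)
  step 3: ref 5 -> FAULT, frames=[7,6,5] (faults so far: 3)
  step 4: ref 5 -> HIT, frames=[7,6,5] (faults so far: 3)
  step 5: ref 3 -> FAULT, evict 7, frames=[3,6,5] (faults so far: 4)
  step 6: ref 5 -> HIT, frames=[3,6,5] (faults so far: 4)
  step 7: ref 2 -> FAULT, evict 6, frames=[3,2,5] (faults so far: 5)
  step 8: ref 6 -> FAULT, evict 5, frames=[3,2,6] (faults so far: 6)
  step 9: ref 7 -> FAULT, evict 3, frames=[7,2,6] (faults so far: 7)
  step 10: ref 5 -> FAULT, evict 2, frames=[7,5,6] (faults so far: 8)
  FIFO total faults: 8
--- LRU ---
  step 0: ref 7 -> FAULT, frames=[7,-,-] (faults so far: 1)
  step 1: ref 6 -> FAULT, frames=[7,6,-] (faults so far: 2)
  step 2: ref 7 -> HIT, frames=[7,6,-] (faults so far: 2)
  step 3: ref 5 -> FAULT, frames=[7,6,5] (faults so far: 3)
  step 4: ref 5 -> HIT, frames=[7,6,5] (faults so far: 3)
  step 5: ref 3 -> FAULT, evict 6, frames=[7,3,5] (faults so far: 4)
  step 6: ref 5 -> HIT, frames=[7,3,5] (faults so far: 4)
  step 7: ref 2 -> FAULT, evict 7, frames=[2,3,5] (faults so far: 5)
  step 8: ref 6 -> FAULT, evict 3, frames=[2,6,5] (faults so far: 6)
  step 9: ref 7 -> FAULT, evict 5, frames=[2,6,7] (faults so far: 7)
  step 10: ref 5 -> FAULT, evict 2, frames=[5,6,7] (faults so far: 8)
  LRU total faults: 8
--- Optimal ---
  step 0: ref 7 -> FAULT, frames=[7,-,-] (faults so far: 1)
  step 1: ref 6 -> FAULT, frames=[7,6,-] (faults so far: 2)
  step 2: ref 7 -> HIT, frames=[7,6,-] (faults so far: 2)
  step 3: ref 5 -> FAULT, frames=[7,6,5] (faults so far: 3)
  step 4: ref 5 -> HIT, frames=[7,6,5] (faults so far: 3)
  step 5: ref 3 -> FAULT, evict 7, frames=[3,6,5] (faults so far: 4)
  step 6: ref 5 -> HIT, frames=[3,6,5] (faults so far: 4)
  step 7: ref 2 -> FAULT, evict 3, frames=[2,6,5] (faults so far: 5)
  step 8: ref 6 -> HIT, frames=[2,6,5] (faults so far: 5)
  step 9: ref 7 -> FAULT, evict 2, frames=[7,6,5] (faults so far: 6)
  step 10: ref 5 -> HIT, frames=[7,6,5] (faults so far: 6)
  Optimal total faults: 6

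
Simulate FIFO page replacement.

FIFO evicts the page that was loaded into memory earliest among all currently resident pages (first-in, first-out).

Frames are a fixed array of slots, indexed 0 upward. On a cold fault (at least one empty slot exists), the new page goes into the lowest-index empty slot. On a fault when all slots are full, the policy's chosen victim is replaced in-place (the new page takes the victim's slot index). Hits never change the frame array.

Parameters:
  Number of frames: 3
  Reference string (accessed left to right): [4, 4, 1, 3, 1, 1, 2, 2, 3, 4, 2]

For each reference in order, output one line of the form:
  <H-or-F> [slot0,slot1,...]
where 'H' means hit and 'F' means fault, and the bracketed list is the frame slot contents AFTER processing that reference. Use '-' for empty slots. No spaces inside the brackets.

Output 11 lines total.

F [4,-,-]
H [4,-,-]
F [4,1,-]
F [4,1,3]
H [4,1,3]
H [4,1,3]
F [2,1,3]
H [2,1,3]
H [2,1,3]
F [2,4,3]
H [2,4,3]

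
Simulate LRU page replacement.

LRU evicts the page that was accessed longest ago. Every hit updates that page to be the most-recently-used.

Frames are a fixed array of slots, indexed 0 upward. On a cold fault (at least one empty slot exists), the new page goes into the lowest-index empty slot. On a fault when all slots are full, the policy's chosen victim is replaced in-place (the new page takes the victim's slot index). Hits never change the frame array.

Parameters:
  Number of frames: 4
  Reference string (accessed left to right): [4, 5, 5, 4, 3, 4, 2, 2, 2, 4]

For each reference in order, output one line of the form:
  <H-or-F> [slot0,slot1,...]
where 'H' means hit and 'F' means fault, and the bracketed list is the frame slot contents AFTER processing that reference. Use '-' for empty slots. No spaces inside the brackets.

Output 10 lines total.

F [4,-,-,-]
F [4,5,-,-]
H [4,5,-,-]
H [4,5,-,-]
F [4,5,3,-]
H [4,5,3,-]
F [4,5,3,2]
H [4,5,3,2]
H [4,5,3,2]
H [4,5,3,2]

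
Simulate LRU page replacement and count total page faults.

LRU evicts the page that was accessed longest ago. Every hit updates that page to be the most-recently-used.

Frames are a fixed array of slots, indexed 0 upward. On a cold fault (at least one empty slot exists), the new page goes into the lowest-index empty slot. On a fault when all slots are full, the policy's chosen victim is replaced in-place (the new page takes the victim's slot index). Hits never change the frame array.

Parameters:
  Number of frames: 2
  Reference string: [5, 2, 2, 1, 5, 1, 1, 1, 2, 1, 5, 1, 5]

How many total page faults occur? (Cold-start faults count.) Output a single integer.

Answer: 6

Derivation:
Step 0: ref 5 → FAULT, frames=[5,-]
Step 1: ref 2 → FAULT, frames=[5,2]
Step 2: ref 2 → HIT, frames=[5,2]
Step 3: ref 1 → FAULT (evict 5), frames=[1,2]
Step 4: ref 5 → FAULT (evict 2), frames=[1,5]
Step 5: ref 1 → HIT, frames=[1,5]
Step 6: ref 1 → HIT, frames=[1,5]
Step 7: ref 1 → HIT, frames=[1,5]
Step 8: ref 2 → FAULT (evict 5), frames=[1,2]
Step 9: ref 1 → HIT, frames=[1,2]
Step 10: ref 5 → FAULT (evict 2), frames=[1,5]
Step 11: ref 1 → HIT, frames=[1,5]
Step 12: ref 5 → HIT, frames=[1,5]
Total faults: 6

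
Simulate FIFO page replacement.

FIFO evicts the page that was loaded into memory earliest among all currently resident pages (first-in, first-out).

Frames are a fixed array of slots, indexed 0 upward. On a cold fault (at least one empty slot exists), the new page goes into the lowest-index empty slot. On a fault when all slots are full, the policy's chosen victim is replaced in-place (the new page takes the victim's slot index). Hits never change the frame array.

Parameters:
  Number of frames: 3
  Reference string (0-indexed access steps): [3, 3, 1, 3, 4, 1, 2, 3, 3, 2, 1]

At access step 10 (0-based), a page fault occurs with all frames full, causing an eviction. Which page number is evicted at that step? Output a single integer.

Answer: 4

Derivation:
Step 0: ref 3 -> FAULT, frames=[3,-,-]
Step 1: ref 3 -> HIT, frames=[3,-,-]
Step 2: ref 1 -> FAULT, frames=[3,1,-]
Step 3: ref 3 -> HIT, frames=[3,1,-]
Step 4: ref 4 -> FAULT, frames=[3,1,4]
Step 5: ref 1 -> HIT, frames=[3,1,4]
Step 6: ref 2 -> FAULT, evict 3, frames=[2,1,4]
Step 7: ref 3 -> FAULT, evict 1, frames=[2,3,4]
Step 8: ref 3 -> HIT, frames=[2,3,4]
Step 9: ref 2 -> HIT, frames=[2,3,4]
Step 10: ref 1 -> FAULT, evict 4, frames=[2,3,1]
At step 10: evicted page 4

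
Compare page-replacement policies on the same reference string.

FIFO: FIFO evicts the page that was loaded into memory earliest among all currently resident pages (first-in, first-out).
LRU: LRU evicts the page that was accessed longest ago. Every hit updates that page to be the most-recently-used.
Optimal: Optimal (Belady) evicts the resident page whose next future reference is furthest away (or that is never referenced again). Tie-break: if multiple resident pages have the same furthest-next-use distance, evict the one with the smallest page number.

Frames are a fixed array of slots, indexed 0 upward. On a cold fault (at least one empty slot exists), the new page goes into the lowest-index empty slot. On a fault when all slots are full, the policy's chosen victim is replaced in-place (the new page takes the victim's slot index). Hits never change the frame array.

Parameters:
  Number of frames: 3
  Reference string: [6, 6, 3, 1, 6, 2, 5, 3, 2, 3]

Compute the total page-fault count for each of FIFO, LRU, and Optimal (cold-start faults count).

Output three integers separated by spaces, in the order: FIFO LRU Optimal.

Answer: 6 6 5

Derivation:
--- FIFO ---
  step 0: ref 6 -> FAULT, frames=[6,-,-] (faults so far: 1)
  step 1: ref 6 -> HIT, frames=[6,-,-] (faults so far: 1)
  step 2: ref 3 -> FAULT, frames=[6,3,-] (faults so far: 2)
  step 3: ref 1 -> FAULT, frames=[6,3,1] (faults so far: 3)
  step 4: ref 6 -> HIT, frames=[6,3,1] (faults so far: 3)
  step 5: ref 2 -> FAULT, evict 6, frames=[2,3,1] (faults so far: 4)
  step 6: ref 5 -> FAULT, evict 3, frames=[2,5,1] (faults so far: 5)
  step 7: ref 3 -> FAULT, evict 1, frames=[2,5,3] (faults so far: 6)
  step 8: ref 2 -> HIT, frames=[2,5,3] (faults so far: 6)
  step 9: ref 3 -> HIT, frames=[2,5,3] (faults so far: 6)
  FIFO total faults: 6
--- LRU ---
  step 0: ref 6 -> FAULT, frames=[6,-,-] (faults so far: 1)
  step 1: ref 6 -> HIT, frames=[6,-,-] (faults so far: 1)
  step 2: ref 3 -> FAULT, frames=[6,3,-] (faults so far: 2)
  step 3: ref 1 -> FAULT, frames=[6,3,1] (faults so far: 3)
  step 4: ref 6 -> HIT, frames=[6,3,1] (faults so far: 3)
  step 5: ref 2 -> FAULT, evict 3, frames=[6,2,1] (faults so far: 4)
  step 6: ref 5 -> FAULT, evict 1, frames=[6,2,5] (faults so far: 5)
  step 7: ref 3 -> FAULT, evict 6, frames=[3,2,5] (faults so far: 6)
  step 8: ref 2 -> HIT, frames=[3,2,5] (faults so far: 6)
  step 9: ref 3 -> HIT, frames=[3,2,5] (faults so far: 6)
  LRU total faults: 6
--- Optimal ---
  step 0: ref 6 -> FAULT, frames=[6,-,-] (faults so far: 1)
  step 1: ref 6 -> HIT, frames=[6,-,-] (faults so far: 1)
  step 2: ref 3 -> FAULT, frames=[6,3,-] (faults so far: 2)
  step 3: ref 1 -> FAULT, frames=[6,3,1] (faults so far: 3)
  step 4: ref 6 -> HIT, frames=[6,3,1] (faults so far: 3)
  step 5: ref 2 -> FAULT, evict 1, frames=[6,3,2] (faults so far: 4)
  step 6: ref 5 -> FAULT, evict 6, frames=[5,3,2] (faults so far: 5)
  step 7: ref 3 -> HIT, frames=[5,3,2] (faults so far: 5)
  step 8: ref 2 -> HIT, frames=[5,3,2] (faults so far: 5)
  step 9: ref 3 -> HIT, frames=[5,3,2] (faults so far: 5)
  Optimal total faults: 5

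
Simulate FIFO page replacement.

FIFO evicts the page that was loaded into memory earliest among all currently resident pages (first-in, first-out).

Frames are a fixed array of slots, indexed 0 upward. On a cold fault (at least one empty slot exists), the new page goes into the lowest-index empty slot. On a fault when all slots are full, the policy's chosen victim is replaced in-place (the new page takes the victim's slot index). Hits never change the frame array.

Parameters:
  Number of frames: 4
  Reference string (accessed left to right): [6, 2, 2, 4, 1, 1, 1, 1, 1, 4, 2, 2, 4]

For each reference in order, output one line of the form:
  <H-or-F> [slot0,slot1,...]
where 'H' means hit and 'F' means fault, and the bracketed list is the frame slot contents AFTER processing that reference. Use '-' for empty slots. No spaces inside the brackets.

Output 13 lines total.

F [6,-,-,-]
F [6,2,-,-]
H [6,2,-,-]
F [6,2,4,-]
F [6,2,4,1]
H [6,2,4,1]
H [6,2,4,1]
H [6,2,4,1]
H [6,2,4,1]
H [6,2,4,1]
H [6,2,4,1]
H [6,2,4,1]
H [6,2,4,1]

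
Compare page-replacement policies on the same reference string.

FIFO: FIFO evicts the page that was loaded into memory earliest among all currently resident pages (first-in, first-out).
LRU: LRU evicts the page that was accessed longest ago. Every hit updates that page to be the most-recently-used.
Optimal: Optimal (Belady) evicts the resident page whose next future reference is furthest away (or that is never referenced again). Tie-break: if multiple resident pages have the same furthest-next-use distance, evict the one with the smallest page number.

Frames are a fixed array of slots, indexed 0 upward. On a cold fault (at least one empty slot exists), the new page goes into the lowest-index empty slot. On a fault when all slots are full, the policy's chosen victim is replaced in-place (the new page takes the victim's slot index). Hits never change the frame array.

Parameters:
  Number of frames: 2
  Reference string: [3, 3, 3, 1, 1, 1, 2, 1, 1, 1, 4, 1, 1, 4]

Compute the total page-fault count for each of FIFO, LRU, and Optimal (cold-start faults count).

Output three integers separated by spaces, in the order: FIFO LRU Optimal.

--- FIFO ---
  step 0: ref 3 -> FAULT, frames=[3,-] (faults so far: 1)
  step 1: ref 3 -> HIT, frames=[3,-] (faults so far: 1)
  step 2: ref 3 -> HIT, frames=[3,-] (faults so far: 1)
  step 3: ref 1 -> FAULT, frames=[3,1] (faults so far: 2)
  step 4: ref 1 -> HIT, frames=[3,1] (faults so far: 2)
  step 5: ref 1 -> HIT, frames=[3,1] (faults so far: 2)
  step 6: ref 2 -> FAULT, evict 3, frames=[2,1] (faults so far: 3)
  step 7: ref 1 -> HIT, frames=[2,1] (faults so far: 3)
  step 8: ref 1 -> HIT, frames=[2,1] (faults so far: 3)
  step 9: ref 1 -> HIT, frames=[2,1] (faults so far: 3)
  step 10: ref 4 -> FAULT, evict 1, frames=[2,4] (faults so far: 4)
  step 11: ref 1 -> FAULT, evict 2, frames=[1,4] (faults so far: 5)
  step 12: ref 1 -> HIT, frames=[1,4] (faults so far: 5)
  step 13: ref 4 -> HIT, frames=[1,4] (faults so far: 5)
  FIFO total faults: 5
--- LRU ---
  step 0: ref 3 -> FAULT, frames=[3,-] (faults so far: 1)
  step 1: ref 3 -> HIT, frames=[3,-] (faults so far: 1)
  step 2: ref 3 -> HIT, frames=[3,-] (faults so far: 1)
  step 3: ref 1 -> FAULT, frames=[3,1] (faults so far: 2)
  step 4: ref 1 -> HIT, frames=[3,1] (faults so far: 2)
  step 5: ref 1 -> HIT, frames=[3,1] (faults so far: 2)
  step 6: ref 2 -> FAULT, evict 3, frames=[2,1] (faults so far: 3)
  step 7: ref 1 -> HIT, frames=[2,1] (faults so far: 3)
  step 8: ref 1 -> HIT, frames=[2,1] (faults so far: 3)
  step 9: ref 1 -> HIT, frames=[2,1] (faults so far: 3)
  step 10: ref 4 -> FAULT, evict 2, frames=[4,1] (faults so far: 4)
  step 11: ref 1 -> HIT, frames=[4,1] (faults so far: 4)
  step 12: ref 1 -> HIT, frames=[4,1] (faults so far: 4)
  step 13: ref 4 -> HIT, frames=[4,1] (faults so far: 4)
  LRU total faults: 4
--- Optimal ---
  step 0: ref 3 -> FAULT, frames=[3,-] (faults so far: 1)
  step 1: ref 3 -> HIT, frames=[3,-] (faults so far: 1)
  step 2: ref 3 -> HIT, frames=[3,-] (faults so far: 1)
  step 3: ref 1 -> FAULT, frames=[3,1] (faults so far: 2)
  step 4: ref 1 -> HIT, frames=[3,1] (faults so far: 2)
  step 5: ref 1 -> HIT, frames=[3,1] (faults so far: 2)
  step 6: ref 2 -> FAULT, evict 3, frames=[2,1] (faults so far: 3)
  step 7: ref 1 -> HIT, frames=[2,1] (faults so far: 3)
  step 8: ref 1 -> HIT, frames=[2,1] (faults so far: 3)
  step 9: ref 1 -> HIT, frames=[2,1] (faults so far: 3)
  step 10: ref 4 -> FAULT, evict 2, frames=[4,1] (faults so far: 4)
  step 11: ref 1 -> HIT, frames=[4,1] (faults so far: 4)
  step 12: ref 1 -> HIT, frames=[4,1] (faults so far: 4)
  step 13: ref 4 -> HIT, frames=[4,1] (faults so far: 4)
  Optimal total faults: 4

Answer: 5 4 4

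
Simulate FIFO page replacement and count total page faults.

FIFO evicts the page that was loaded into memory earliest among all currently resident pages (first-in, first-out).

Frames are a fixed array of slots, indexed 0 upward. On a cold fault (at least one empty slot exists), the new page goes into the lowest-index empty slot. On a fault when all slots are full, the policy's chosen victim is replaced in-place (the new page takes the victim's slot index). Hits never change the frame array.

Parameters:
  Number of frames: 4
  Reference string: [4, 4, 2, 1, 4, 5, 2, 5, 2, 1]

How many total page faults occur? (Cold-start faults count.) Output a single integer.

Answer: 4

Derivation:
Step 0: ref 4 → FAULT, frames=[4,-,-,-]
Step 1: ref 4 → HIT, frames=[4,-,-,-]
Step 2: ref 2 → FAULT, frames=[4,2,-,-]
Step 3: ref 1 → FAULT, frames=[4,2,1,-]
Step 4: ref 4 → HIT, frames=[4,2,1,-]
Step 5: ref 5 → FAULT, frames=[4,2,1,5]
Step 6: ref 2 → HIT, frames=[4,2,1,5]
Step 7: ref 5 → HIT, frames=[4,2,1,5]
Step 8: ref 2 → HIT, frames=[4,2,1,5]
Step 9: ref 1 → HIT, frames=[4,2,1,5]
Total faults: 4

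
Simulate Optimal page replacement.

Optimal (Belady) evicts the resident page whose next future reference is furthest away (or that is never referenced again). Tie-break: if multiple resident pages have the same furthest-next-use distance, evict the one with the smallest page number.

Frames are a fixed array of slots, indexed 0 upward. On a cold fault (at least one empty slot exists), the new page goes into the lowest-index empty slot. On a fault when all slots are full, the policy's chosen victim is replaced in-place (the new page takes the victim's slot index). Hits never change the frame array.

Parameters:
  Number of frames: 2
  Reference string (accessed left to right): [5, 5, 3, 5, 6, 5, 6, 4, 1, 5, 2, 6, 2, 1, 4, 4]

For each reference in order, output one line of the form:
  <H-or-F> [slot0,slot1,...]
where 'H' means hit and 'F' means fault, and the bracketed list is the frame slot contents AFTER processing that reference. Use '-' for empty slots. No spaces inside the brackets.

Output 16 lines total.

F [5,-]
H [5,-]
F [5,3]
H [5,3]
F [5,6]
H [5,6]
H [5,6]
F [5,4]
F [5,1]
H [5,1]
F [2,1]
F [2,6]
H [2,6]
F [1,6]
F [4,6]
H [4,6]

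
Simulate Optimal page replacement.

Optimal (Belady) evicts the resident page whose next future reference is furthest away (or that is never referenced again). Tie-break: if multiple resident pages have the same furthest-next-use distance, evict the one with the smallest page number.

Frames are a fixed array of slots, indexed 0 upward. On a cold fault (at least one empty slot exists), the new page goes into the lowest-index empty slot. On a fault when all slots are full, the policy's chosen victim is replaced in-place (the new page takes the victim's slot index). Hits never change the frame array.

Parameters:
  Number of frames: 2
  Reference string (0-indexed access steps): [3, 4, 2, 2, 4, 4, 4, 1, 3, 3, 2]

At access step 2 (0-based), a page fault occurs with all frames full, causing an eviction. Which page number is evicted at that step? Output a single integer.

Step 0: ref 3 -> FAULT, frames=[3,-]
Step 1: ref 4 -> FAULT, frames=[3,4]
Step 2: ref 2 -> FAULT, evict 3, frames=[2,4]
At step 2: evicted page 3

Answer: 3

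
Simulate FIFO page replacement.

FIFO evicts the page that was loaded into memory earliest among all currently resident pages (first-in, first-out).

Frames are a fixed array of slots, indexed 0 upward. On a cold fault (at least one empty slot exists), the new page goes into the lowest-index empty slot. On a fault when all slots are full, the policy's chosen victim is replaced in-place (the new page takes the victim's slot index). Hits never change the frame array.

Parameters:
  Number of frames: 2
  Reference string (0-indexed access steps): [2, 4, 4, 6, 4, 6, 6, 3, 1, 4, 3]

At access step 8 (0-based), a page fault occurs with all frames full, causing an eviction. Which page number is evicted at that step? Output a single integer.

Answer: 6

Derivation:
Step 0: ref 2 -> FAULT, frames=[2,-]
Step 1: ref 4 -> FAULT, frames=[2,4]
Step 2: ref 4 -> HIT, frames=[2,4]
Step 3: ref 6 -> FAULT, evict 2, frames=[6,4]
Step 4: ref 4 -> HIT, frames=[6,4]
Step 5: ref 6 -> HIT, frames=[6,4]
Step 6: ref 6 -> HIT, frames=[6,4]
Step 7: ref 3 -> FAULT, evict 4, frames=[6,3]
Step 8: ref 1 -> FAULT, evict 6, frames=[1,3]
At step 8: evicted page 6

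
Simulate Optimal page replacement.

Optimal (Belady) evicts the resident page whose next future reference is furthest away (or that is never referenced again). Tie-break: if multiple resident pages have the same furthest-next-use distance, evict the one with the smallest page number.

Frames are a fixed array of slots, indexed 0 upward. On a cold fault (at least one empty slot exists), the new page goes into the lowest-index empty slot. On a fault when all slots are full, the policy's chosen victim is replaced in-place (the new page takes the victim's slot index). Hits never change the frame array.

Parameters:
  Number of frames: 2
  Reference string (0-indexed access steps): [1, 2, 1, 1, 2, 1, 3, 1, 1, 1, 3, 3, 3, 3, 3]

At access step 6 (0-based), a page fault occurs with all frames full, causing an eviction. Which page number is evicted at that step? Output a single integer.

Answer: 2

Derivation:
Step 0: ref 1 -> FAULT, frames=[1,-]
Step 1: ref 2 -> FAULT, frames=[1,2]
Step 2: ref 1 -> HIT, frames=[1,2]
Step 3: ref 1 -> HIT, frames=[1,2]
Step 4: ref 2 -> HIT, frames=[1,2]
Step 5: ref 1 -> HIT, frames=[1,2]
Step 6: ref 3 -> FAULT, evict 2, frames=[1,3]
At step 6: evicted page 2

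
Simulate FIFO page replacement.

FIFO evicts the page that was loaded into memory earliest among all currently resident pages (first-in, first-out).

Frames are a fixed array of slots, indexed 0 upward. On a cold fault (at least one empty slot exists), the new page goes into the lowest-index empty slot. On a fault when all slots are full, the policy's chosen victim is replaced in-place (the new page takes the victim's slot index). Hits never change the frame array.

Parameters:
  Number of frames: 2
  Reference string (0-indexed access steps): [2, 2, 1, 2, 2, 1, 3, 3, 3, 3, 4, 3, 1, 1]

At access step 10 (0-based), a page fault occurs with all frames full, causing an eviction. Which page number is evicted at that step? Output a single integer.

Answer: 1

Derivation:
Step 0: ref 2 -> FAULT, frames=[2,-]
Step 1: ref 2 -> HIT, frames=[2,-]
Step 2: ref 1 -> FAULT, frames=[2,1]
Step 3: ref 2 -> HIT, frames=[2,1]
Step 4: ref 2 -> HIT, frames=[2,1]
Step 5: ref 1 -> HIT, frames=[2,1]
Step 6: ref 3 -> FAULT, evict 2, frames=[3,1]
Step 7: ref 3 -> HIT, frames=[3,1]
Step 8: ref 3 -> HIT, frames=[3,1]
Step 9: ref 3 -> HIT, frames=[3,1]
Step 10: ref 4 -> FAULT, evict 1, frames=[3,4]
At step 10: evicted page 1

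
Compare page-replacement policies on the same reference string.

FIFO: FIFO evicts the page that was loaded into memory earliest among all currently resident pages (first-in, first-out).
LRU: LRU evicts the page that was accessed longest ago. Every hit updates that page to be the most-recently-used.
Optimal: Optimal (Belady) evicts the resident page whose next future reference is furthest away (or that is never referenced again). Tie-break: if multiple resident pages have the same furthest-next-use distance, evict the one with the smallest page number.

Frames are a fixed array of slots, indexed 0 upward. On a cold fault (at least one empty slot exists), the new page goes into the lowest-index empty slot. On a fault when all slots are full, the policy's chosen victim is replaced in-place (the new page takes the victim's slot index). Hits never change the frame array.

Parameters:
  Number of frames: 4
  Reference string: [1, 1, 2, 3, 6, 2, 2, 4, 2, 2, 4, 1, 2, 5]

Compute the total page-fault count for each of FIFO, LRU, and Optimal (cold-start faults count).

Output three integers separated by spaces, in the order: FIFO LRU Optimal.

--- FIFO ---
  step 0: ref 1 -> FAULT, frames=[1,-,-,-] (faults so far: 1)
  step 1: ref 1 -> HIT, frames=[1,-,-,-] (faults so far: 1)
  step 2: ref 2 -> FAULT, frames=[1,2,-,-] (faults so far: 2)
  step 3: ref 3 -> FAULT, frames=[1,2,3,-] (faults so far: 3)
  step 4: ref 6 -> FAULT, frames=[1,2,3,6] (faults so far: 4)
  step 5: ref 2 -> HIT, frames=[1,2,3,6] (faults so far: 4)
  step 6: ref 2 -> HIT, frames=[1,2,3,6] (faults so far: 4)
  step 7: ref 4 -> FAULT, evict 1, frames=[4,2,3,6] (faults so far: 5)
  step 8: ref 2 -> HIT, frames=[4,2,3,6] (faults so far: 5)
  step 9: ref 2 -> HIT, frames=[4,2,3,6] (faults so far: 5)
  step 10: ref 4 -> HIT, frames=[4,2,3,6] (faults so far: 5)
  step 11: ref 1 -> FAULT, evict 2, frames=[4,1,3,6] (faults so far: 6)
  step 12: ref 2 -> FAULT, evict 3, frames=[4,1,2,6] (faults so far: 7)
  step 13: ref 5 -> FAULT, evict 6, frames=[4,1,2,5] (faults so far: 8)
  FIFO total faults: 8
--- LRU ---
  step 0: ref 1 -> FAULT, frames=[1,-,-,-] (faults so far: 1)
  step 1: ref 1 -> HIT, frames=[1,-,-,-] (faults so far: 1)
  step 2: ref 2 -> FAULT, frames=[1,2,-,-] (faults so far: 2)
  step 3: ref 3 -> FAULT, frames=[1,2,3,-] (faults so far: 3)
  step 4: ref 6 -> FAULT, frames=[1,2,3,6] (faults so far: 4)
  step 5: ref 2 -> HIT, frames=[1,2,3,6] (faults so far: 4)
  step 6: ref 2 -> HIT, frames=[1,2,3,6] (faults so far: 4)
  step 7: ref 4 -> FAULT, evict 1, frames=[4,2,3,6] (faults so far: 5)
  step 8: ref 2 -> HIT, frames=[4,2,3,6] (faults so far: 5)
  step 9: ref 2 -> HIT, frames=[4,2,3,6] (faults so far: 5)
  step 10: ref 4 -> HIT, frames=[4,2,3,6] (faults so far: 5)
  step 11: ref 1 -> FAULT, evict 3, frames=[4,2,1,6] (faults so far: 6)
  step 12: ref 2 -> HIT, frames=[4,2,1,6] (faults so far: 6)
  step 13: ref 5 -> FAULT, evict 6, frames=[4,2,1,5] (faults so far: 7)
  LRU total faults: 7
--- Optimal ---
  step 0: ref 1 -> FAULT, frames=[1,-,-,-] (faults so far: 1)
  step 1: ref 1 -> HIT, frames=[1,-,-,-] (faults so far: 1)
  step 2: ref 2 -> FAULT, frames=[1,2,-,-] (faults so far: 2)
  step 3: ref 3 -> FAULT, frames=[1,2,3,-] (faults so far: 3)
  step 4: ref 6 -> FAULT, frames=[1,2,3,6] (faults so far: 4)
  step 5: ref 2 -> HIT, frames=[1,2,3,6] (faults so far: 4)
  step 6: ref 2 -> HIT, frames=[1,2,3,6] (faults so far: 4)
  step 7: ref 4 -> FAULT, evict 3, frames=[1,2,4,6] (faults so far: 5)
  step 8: ref 2 -> HIT, frames=[1,2,4,6] (faults so far: 5)
  step 9: ref 2 -> HIT, frames=[1,2,4,6] (faults so far: 5)
  step 10: ref 4 -> HIT, frames=[1,2,4,6] (faults so far: 5)
  step 11: ref 1 -> HIT, frames=[1,2,4,6] (faults so far: 5)
  step 12: ref 2 -> HIT, frames=[1,2,4,6] (faults so far: 5)
  step 13: ref 5 -> FAULT, evict 1, frames=[5,2,4,6] (faults so far: 6)
  Optimal total faults: 6

Answer: 8 7 6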